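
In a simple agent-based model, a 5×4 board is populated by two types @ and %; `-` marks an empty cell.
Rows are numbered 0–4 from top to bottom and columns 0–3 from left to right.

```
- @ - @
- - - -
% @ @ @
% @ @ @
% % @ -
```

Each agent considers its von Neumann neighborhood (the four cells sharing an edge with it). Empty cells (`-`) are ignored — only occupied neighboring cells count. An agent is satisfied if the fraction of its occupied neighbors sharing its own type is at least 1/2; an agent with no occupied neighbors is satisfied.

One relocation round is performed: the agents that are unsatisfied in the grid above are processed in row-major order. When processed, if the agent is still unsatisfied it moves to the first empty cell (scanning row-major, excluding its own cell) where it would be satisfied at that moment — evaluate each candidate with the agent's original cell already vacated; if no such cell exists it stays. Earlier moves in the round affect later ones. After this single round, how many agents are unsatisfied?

Initially unsatisfied (in order): (4,1).
  (4,1) → (1,0).
Resulting grid:
- @ - @
% - - -
% @ @ @
% @ @ @
% - @ -
All satisfied now.

0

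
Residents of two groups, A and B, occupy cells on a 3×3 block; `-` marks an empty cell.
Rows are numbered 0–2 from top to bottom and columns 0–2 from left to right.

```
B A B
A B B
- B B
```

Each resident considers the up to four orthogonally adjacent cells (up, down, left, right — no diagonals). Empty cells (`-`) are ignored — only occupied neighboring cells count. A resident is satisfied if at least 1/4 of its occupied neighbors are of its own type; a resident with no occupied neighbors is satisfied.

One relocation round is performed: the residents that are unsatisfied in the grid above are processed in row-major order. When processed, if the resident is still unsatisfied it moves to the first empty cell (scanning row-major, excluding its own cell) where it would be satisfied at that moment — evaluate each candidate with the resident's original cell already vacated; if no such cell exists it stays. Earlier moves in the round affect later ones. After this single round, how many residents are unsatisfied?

0

Initially unsatisfied (in order): (0,0), (0,1), (1,0).
  (0,0) → (2,0).
  (0,1) → (0,0).
  (1,0): now satisfied by earlier moves; stays.
Resulting grid:
A - B
A B B
B B B
All satisfied now.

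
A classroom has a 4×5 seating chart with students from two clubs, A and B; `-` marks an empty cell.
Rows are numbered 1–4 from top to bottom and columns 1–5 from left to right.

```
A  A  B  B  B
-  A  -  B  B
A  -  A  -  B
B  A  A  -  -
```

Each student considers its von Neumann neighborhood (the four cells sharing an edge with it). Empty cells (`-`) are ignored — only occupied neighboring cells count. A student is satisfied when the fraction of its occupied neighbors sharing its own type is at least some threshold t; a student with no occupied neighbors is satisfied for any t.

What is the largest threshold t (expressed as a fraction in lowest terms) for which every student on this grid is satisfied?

(1,1)A 1/1
(1,2)A 2/3
(1,3)B 1/2
(1,4)B 3/3
(1,5)B 2/2
(2,2)A 1/1
(2,4)B 2/2
(2,5)B 3/3
(3,1)A 0/1
(3,3)A 1/1
(3,5)B 1/1
(4,1)B 0/2
(4,2)A 1/2
(4,3)A 2/2
The smallest same-type fraction is 0/1 at (3,1), which reduces to 0/1. Any threshold above that leaves this student unsatisfied.

0/1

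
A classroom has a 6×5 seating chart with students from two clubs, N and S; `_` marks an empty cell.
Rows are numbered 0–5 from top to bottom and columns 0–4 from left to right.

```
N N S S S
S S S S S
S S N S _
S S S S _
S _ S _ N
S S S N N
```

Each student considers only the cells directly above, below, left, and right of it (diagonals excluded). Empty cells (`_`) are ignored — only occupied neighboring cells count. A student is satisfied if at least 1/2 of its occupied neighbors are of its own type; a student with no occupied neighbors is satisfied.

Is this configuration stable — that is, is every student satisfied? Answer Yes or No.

(0,0)N 1/2 satisfied
(0,1)N 1/3 not
(0,2)S 2/3 satisfied
(0,3)S 3/3 satisfied
(0,4)S 2/2 satisfied
(1,0)S 2/3 satisfied
(1,1)S 3/4 satisfied
(1,2)S 3/4 satisfied
(1,3)S 4/4 satisfied
(1,4)S 2/2 satisfied
(2,0)S 3/3 satisfied
(2,1)S 3/4 satisfied
(2,2)N 0/4 not
(2,3)S 2/3 satisfied
(3,0)S 3/3 satisfied
(3,1)S 3/3 satisfied
(3,2)S 3/4 satisfied
(3,3)S 2/2 satisfied
(4,0)S 2/2 satisfied
(4,2)S 2/2 satisfied
(4,4)N 1/1 satisfied
(5,0)S 2/2 satisfied
(5,1)S 2/2 satisfied
(5,2)S 2/3 satisfied
(5,3)N 1/2 satisfied
(5,4)N 2/2 satisfied
For instance (0,1) has only 1/3 same-type neighbors, below 1/2.

No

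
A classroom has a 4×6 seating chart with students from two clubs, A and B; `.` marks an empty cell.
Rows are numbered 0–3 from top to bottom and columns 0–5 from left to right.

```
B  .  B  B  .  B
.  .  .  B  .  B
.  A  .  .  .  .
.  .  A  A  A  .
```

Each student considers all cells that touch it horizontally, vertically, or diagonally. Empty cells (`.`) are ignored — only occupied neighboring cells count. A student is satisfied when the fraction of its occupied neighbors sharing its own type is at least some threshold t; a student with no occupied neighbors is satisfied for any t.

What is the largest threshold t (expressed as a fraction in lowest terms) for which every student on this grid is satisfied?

Row 0: (0,0)B — no occupied neighbors · (0,2)B 2/2 · (0,3)B 2/2 · (0,5)B 1/1
Row 1: (1,3)B 2/2 · (1,5)B 1/1
Row 2: (2,1)A 1/1
Row 3: (3,2)A 2/2 · (3,3)A 2/2 · (3,4)A 1/1
The smallest same-type fraction is 2/2 at (0,2), which reduces to 1/1. Any threshold above that leaves this student unsatisfied.

1/1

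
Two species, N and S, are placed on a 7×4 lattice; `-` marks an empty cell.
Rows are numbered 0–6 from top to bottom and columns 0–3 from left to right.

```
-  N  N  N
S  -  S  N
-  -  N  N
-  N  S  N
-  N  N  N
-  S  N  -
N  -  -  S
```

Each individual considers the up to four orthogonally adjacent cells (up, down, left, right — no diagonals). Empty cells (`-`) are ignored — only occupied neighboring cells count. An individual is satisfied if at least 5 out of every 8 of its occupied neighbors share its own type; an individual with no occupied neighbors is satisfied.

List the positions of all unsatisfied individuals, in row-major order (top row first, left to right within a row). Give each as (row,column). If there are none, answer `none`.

Row 0: (0,1)N 1/1 ok · (0,2)N 2/3 ok · (0,3)N 2/2 ok
Row 1: (1,0)S 0/0 ok · (1,2)S 0/3 unhappy · (1,3)N 2/3 ok
Row 2: (2,2)N 1/3 unhappy · (2,3)N 3/3 ok
Row 3: (3,1)N 1/2 unhappy · (3,2)S 0/4 unhappy · (3,3)N 2/3 ok
Row 4: (4,1)N 2/3 ok · (4,2)N 3/4 ok · (4,3)N 2/2 ok
Row 5: (5,1)S 0/2 unhappy · (5,2)N 1/2 unhappy
Row 6: (6,0)N 0/0 ok · (6,3)S 0/0 ok

(1,2), (2,2), (3,1), (3,2), (5,1), (5,2)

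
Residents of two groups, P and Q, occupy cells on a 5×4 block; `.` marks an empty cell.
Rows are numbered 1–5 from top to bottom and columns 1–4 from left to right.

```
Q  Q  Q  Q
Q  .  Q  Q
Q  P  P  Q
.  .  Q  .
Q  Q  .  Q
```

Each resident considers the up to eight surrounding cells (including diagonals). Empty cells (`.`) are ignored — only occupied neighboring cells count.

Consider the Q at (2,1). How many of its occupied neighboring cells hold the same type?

3

Occupied neighbors of (2,1): (1,1)=Q, (1,2)=Q, (3,1)=Q, (3,2)=P.
Same type (Q): 3 of 4.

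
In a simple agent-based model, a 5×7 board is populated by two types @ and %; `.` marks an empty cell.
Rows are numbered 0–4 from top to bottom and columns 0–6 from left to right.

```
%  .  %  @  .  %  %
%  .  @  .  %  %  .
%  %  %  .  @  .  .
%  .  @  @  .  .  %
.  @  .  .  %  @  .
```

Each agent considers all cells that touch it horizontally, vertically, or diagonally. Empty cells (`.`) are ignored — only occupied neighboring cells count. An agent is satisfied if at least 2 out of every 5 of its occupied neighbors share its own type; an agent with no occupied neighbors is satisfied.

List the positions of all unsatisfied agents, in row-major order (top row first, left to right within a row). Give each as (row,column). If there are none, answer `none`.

Row 0: (0,0)% 1/1 ✓ · (0,2)% 0/2 ✗ · (0,3)@ 1/3 ✗ · (0,5)% 3/3 ✓ · (0,6)% 2/2 ✓
Row 1: (1,0)% 3/3 ✓ · (1,2)@ 1/4 ✗ · (1,4)% 2/4 ✓ · (1,5)% 3/4 ✓
Row 2: (2,0)% 3/3 ✓ · (2,1)% 4/6 ✓ · (2,2)% 1/4 ✗ · (2,4)@ 1/3 ✗
Row 3: (3,0)% 2/3 ✓ · (3,2)@ 2/4 ✓ · (3,3)@ 2/4 ✓ · (3,6)% 0/1 ✗
Row 4: (4,1)@ 1/2 ✓ · (4,4)% 0/2 ✗ · (4,5)@ 0/2 ✗

(0,2), (0,3), (1,2), (2,2), (2,4), (3,6), (4,4), (4,5)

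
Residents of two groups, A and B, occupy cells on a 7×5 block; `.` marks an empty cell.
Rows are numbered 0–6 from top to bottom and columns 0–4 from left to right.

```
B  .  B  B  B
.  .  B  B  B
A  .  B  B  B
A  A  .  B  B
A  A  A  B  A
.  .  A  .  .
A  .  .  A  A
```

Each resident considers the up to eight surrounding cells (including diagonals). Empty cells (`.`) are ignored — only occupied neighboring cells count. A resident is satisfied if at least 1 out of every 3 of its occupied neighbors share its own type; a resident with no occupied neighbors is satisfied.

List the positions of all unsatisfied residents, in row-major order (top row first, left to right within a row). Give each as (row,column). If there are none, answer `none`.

(0,0)B 0/0 ok
(0,2)B 3/3 ok
(0,3)B 5/5 ok
(0,4)B 3/3 ok
(1,2)B 5/5 ok
(1,3)B 8/8 ok
(1,4)B 5/5 ok
(2,0)A 2/2 ok
(2,2)B 4/5 ok
(2,3)B 7/7 ok
(2,4)B 5/5 ok
(3,0)A 4/4 ok
(3,1)A 5/6 ok
(3,3)B 5/7 ok
(3,4)B 4/5 ok
(4,0)A 3/3 ok
(4,1)A 5/5 ok
(4,2)A 3/5 ok
(4,3)B 2/5 ok
(4,4)A 0/3 unhappy
(5,2)A 3/4 ok
(6,0)A 0/0 ok
(6,3)A 2/2 ok
(6,4)A 1/1 ok

(4,4)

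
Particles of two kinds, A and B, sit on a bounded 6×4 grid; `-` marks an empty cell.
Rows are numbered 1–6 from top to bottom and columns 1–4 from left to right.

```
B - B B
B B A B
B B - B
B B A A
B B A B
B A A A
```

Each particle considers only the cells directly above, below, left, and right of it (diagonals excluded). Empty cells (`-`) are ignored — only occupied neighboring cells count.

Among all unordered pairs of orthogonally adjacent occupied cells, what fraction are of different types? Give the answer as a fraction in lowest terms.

Scan each occupied cell's neighbors to the right and below so each pair is counted once.
Row 1: B(1,1)–B(2,1)= B(1,3)–B(1,4)= B(1,3)–A(2,3)≠ B(1,4)–B(2,4)=  → 1/4 unlike.
Row 2: B(2,1)–B(2,2)= B(2,1)–B(3,1)= B(2,2)–A(2,3)≠ B(2,2)–B(3,2)= A(2,3)–B(2,4)≠ B(2,4)–B(3,4)=  → 2/6 unlike.
Row 3: B(3,1)–B(3,2)= B(3,1)–B(4,1)= B(3,2)–B(4,2)= B(3,4)–A(4,4)≠  → 1/4 unlike.
Row 4: B(4,1)–B(4,2)= B(4,1)–B(5,1)= B(4,2)–A(4,3)≠ B(4,2)–B(5,2)= A(4,3)–A(4,4)= A(4,3)–A(5,3)= A(4,4)–B(5,4)≠  → 2/7 unlike.
Row 5: B(5,1)–B(5,2)= B(5,1)–B(6,1)= B(5,2)–A(5,3)≠ B(5,2)–A(6,2)≠ A(5,3)–B(5,4)≠ A(5,3)–A(6,3)= B(5,4)–A(6,4)≠  → 4/7 unlike.
Row 6: B(6,1)–A(6,2)≠ A(6,2)–A(6,3)= A(6,3)–A(6,4)=  → 1/3 unlike.
Total adjacent occupied pairs: 31; unlike-type pairs: 11.
11/31 is already in lowest terms.

11/31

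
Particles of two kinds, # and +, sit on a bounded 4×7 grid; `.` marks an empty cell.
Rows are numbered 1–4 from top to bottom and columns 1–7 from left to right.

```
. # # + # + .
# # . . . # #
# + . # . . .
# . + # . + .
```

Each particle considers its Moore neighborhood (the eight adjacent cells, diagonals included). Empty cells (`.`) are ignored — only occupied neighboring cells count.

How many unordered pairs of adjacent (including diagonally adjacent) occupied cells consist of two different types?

Scan each occupied cell's neighbors to the right and below (and the two forward diagonals) so each pair is counted once.
From row 1: 5 unlike of 10 pairs (running 5/10).
From row 2: 2 unlike of 6 pairs (running 7/16).
From row 3: 3 unlike of 6 pairs (running 10/22).
From row 4: 1 unlike of 1 pairs (running 11/23).
Total adjacent occupied pairs: 23; unlike-type pairs: 11.

11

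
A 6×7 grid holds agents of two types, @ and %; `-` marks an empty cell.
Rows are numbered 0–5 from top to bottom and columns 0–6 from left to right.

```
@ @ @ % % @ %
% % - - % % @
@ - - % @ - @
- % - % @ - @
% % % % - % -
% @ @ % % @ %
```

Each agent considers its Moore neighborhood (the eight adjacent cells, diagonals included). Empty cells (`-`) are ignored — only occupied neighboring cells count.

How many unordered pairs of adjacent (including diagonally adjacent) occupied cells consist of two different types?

Scan each occupied cell's neighbors to the right and below (and the two forward diagonals) so each pair is counted once.
From row 0: 11 unlike of 19 pairs (running 11/19).
From row 1: 6 unlike of 10 pairs (running 17/29).
From row 2: 4 unlike of 7 pairs (running 21/36).
From row 3: 4 unlike of 9 pairs (running 25/45).
From row 4: 7 unlike of 17 pairs (running 32/62).
From row 5: 4 unlike of 6 pairs (running 36/68).
Total adjacent occupied pairs: 68; unlike-type pairs: 36.

36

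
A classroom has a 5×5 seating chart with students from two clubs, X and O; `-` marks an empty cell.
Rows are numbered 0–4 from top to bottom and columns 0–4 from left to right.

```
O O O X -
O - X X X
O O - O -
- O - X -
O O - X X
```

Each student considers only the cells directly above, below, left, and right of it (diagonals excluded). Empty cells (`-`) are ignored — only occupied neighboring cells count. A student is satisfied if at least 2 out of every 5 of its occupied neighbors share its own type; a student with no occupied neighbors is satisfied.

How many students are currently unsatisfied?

2

(0,0)O 2/2 satisfied
(0,1)O 2/2 satisfied
(0,2)O 1/3 not
(0,3)X 1/2 satisfied
(1,0)O 2/2 satisfied
(1,2)X 1/2 satisfied
(1,3)X 3/4 satisfied
(1,4)X 1/1 satisfied
(2,0)O 2/2 satisfied
(2,1)O 2/2 satisfied
(2,3)O 0/2 not
(3,1)O 2/2 satisfied
(3,3)X 1/2 satisfied
(4,0)O 1/1 satisfied
(4,1)O 2/2 satisfied
(4,3)X 2/2 satisfied
(4,4)X 1/1 satisfied
Unsatisfied: (0,2), (2,3) — 2 in total.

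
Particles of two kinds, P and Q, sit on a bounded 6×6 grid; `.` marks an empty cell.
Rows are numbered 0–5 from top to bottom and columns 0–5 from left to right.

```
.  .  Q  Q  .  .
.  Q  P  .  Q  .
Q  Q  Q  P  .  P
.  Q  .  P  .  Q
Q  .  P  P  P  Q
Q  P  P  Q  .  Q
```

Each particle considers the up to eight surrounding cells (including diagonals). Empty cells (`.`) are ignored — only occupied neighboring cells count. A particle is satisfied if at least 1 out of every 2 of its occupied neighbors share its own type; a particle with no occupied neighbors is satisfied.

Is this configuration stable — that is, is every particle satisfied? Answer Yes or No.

No

Row 0: (0,2)Q 2/3 satisfied · (0,3)Q 2/3 satisfied
Row 1: (1,1)Q 4/5 satisfied · (1,2)P 1/6 not · (1,4)Q 1/3 not
Row 2: (2,0)Q 3/3 satisfied · (2,1)Q 4/5 satisfied · (2,2)Q 3/6 satisfied · (2,3)P 2/4 satisfied · (2,5)P 0/2 not
Row 3: (3,1)Q 4/5 satisfied · (3,3)P 4/5 satisfied · (3,5)Q 1/3 not
Row 4: (4,0)Q 2/3 satisfied · (4,2)P 4/6 satisfied · (4,3)P 4/5 satisfied · (4,4)P 2/6 not · (4,5)Q 2/3 satisfied
Row 5: (5,0)Q 1/2 satisfied · (5,1)P 2/4 satisfied · (5,2)P 3/4 satisfied · (5,3)Q 0/4 not · (5,5)Q 1/2 satisfied
For instance (1,2) has only 1/6 same-type neighbors, below 1/2.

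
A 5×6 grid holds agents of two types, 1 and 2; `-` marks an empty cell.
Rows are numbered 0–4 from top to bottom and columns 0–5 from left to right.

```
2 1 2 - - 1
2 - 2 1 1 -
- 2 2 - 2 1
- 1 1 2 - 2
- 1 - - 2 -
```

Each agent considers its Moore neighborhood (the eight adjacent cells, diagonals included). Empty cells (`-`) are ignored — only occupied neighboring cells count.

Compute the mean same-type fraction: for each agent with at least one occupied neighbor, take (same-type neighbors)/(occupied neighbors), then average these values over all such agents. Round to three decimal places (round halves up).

0.567

Row 0: (0,0)2 1/2 · (0,1)1 0/4 · (0,2)2 1/3 · (0,5)1 1/1
Row 1: (1,0)2 2/3 · (1,2)2 3/5 · (1,3)1 1/5 · (1,4)1 3/4
Row 2: (2,1)2 3/5 · (2,2)2 3/6 · (2,4)2 2/5 · (2,5)1 1/3
Row 3: (3,1)1 2/4 · (3,2)1 2/5 · (3,3)2 3/4 · (3,5)2 2/3
Row 4: (4,1)1 2/2 · (4,4)2 2/2
Sum over 18 agents: 1/2 + 0/4 + 1/3 + 1/1 + 2/3 + 3/5 + 1/5 + 3/4 + 3/5 + 3/6 + 2/5 + 1/3 + 2/4 + 2/5 + 3/4 + 2/3 + 2/2 + 2/2 = 51/5; mean = 51/5 ÷ 18 = 17/30 = 0.566666… → 0.567.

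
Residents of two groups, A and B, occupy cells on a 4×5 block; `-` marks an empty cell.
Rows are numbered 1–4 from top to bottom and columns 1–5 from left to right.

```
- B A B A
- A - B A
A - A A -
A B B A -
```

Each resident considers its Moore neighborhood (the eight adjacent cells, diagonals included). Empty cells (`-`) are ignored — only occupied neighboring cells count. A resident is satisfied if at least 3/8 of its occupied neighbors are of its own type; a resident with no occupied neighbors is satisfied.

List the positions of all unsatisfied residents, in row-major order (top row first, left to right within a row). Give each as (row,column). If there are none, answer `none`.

Row 1: (1,2)B 0/2 not · (1,3)A 1/4 not · (1,4)B 1/4 not · (1,5)A 1/3 not
Row 2: (2,2)A 3/4 satisfied · (2,4)B 1/6 not · (2,5)A 2/4 satisfied
Row 3: (3,1)A 2/3 satisfied · (3,3)A 3/6 satisfied · (3,4)A 3/5 satisfied
Row 4: (4,1)A 1/2 satisfied · (4,2)B 1/4 not · (4,3)B 1/4 not · (4,4)A 2/3 satisfied

(1,2), (1,3), (1,4), (1,5), (2,4), (4,2), (4,3)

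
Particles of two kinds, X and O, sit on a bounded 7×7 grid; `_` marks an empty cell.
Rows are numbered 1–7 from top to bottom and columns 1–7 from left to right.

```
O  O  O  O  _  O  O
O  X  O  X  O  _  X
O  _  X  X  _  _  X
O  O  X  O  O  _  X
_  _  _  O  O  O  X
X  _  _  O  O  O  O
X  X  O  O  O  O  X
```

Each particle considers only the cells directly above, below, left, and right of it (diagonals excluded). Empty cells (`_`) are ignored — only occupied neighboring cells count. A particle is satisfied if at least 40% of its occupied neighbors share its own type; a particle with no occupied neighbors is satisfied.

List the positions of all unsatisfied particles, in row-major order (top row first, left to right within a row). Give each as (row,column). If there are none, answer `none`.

(1,1)O 2/2 satisfied
(1,2)O 2/3 satisfied
(1,3)O 3/3 satisfied
(1,4)O 1/2 satisfied
(1,6)O 1/1 satisfied
(1,7)O 1/2 satisfied
(2,1)O 2/3 satisfied
(2,2)X 0/3 not
(2,3)O 1/4 not
(2,4)X 1/4 not
(2,5)O 0/1 not
(2,7)X 1/2 satisfied
(3,1)O 2/2 satisfied
(3,3)X 2/3 satisfied
(3,4)X 2/3 satisfied
(3,7)X 2/2 satisfied
(4,1)O 2/2 satisfied
(4,2)O 1/2 satisfied
(4,3)X 1/3 not
(4,4)O 2/4 satisfied
(4,5)O 2/2 satisfied
(4,7)X 2/2 satisfied
(5,4)O 3/3 satisfied
(5,5)O 4/4 satisfied
(5,6)O 2/3 satisfied
(5,7)X 1/3 not
(6,1)X 1/1 satisfied
(6,4)O 3/3 satisfied
(6,5)O 4/4 satisfied
(6,6)O 4/4 satisfied
(6,7)O 1/3 not
(7,1)X 2/2 satisfied
(7,2)X 1/2 satisfied
(7,3)O 1/2 satisfied
(7,4)O 3/3 satisfied
(7,5)O 3/3 satisfied
(7,6)O 2/3 satisfied
(7,7)X 0/2 not

(2,2), (2,3), (2,4), (2,5), (4,3), (5,7), (6,7), (7,7)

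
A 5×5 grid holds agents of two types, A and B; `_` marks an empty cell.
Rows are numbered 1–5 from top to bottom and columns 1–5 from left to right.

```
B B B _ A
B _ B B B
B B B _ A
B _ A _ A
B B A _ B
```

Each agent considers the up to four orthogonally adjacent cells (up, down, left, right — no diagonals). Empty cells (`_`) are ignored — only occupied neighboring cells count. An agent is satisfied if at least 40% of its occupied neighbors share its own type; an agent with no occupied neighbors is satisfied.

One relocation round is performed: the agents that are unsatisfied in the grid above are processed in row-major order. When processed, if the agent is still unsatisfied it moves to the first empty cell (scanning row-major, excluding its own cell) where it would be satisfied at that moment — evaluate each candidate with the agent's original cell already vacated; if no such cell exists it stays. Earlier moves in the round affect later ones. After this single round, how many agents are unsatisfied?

0

Initially unsatisfied (in order): (1,5), (2,5), (5,5).
  (1,5) → (4,4).
  (2,5): now satisfied by earlier moves; stays.
  (5,5) → (1,4).
Resulting grid:
B B B B _
B _ B B B
B B B _ A
B _ A A A
B B A _ _
All satisfied now.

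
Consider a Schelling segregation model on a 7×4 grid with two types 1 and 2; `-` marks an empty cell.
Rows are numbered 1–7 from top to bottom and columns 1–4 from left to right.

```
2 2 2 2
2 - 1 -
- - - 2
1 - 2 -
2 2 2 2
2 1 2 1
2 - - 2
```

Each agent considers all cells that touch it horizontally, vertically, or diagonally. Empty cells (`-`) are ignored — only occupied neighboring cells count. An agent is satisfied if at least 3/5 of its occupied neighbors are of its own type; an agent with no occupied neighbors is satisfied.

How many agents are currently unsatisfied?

9

Row 1: (1,1)2 2/2 ✓ · (1,2)2 3/4 ✓ · (1,3)2 2/3 ✓ · (1,4)2 1/2 ✗
Row 2: (2,1)2 2/2 ✓ · (2,3)1 0/4 ✗
Row 3: (3,4)2 1/2 ✗
Row 4: (4,1)1 0/2 ✗ · (4,3)2 4/4 ✓
Row 5: (5,1)2 2/4 ✗ · (5,2)2 5/7 ✓ · (5,3)2 4/6 ✓ · (5,4)2 3/4 ✓
Row 6: (6,1)2 3/4 ✓ · (6,2)1 0/6 ✗ · (6,3)2 4/6 ✓ · (6,4)1 0/4 ✗
Row 7: (7,1)2 1/2 ✗ · (7,4)2 1/2 ✗
Unsatisfied: (1,4), (2,3), (3,4), (4,1), (5,1), (6,2), (6,4), (7,1), (7,4) — 9 in total.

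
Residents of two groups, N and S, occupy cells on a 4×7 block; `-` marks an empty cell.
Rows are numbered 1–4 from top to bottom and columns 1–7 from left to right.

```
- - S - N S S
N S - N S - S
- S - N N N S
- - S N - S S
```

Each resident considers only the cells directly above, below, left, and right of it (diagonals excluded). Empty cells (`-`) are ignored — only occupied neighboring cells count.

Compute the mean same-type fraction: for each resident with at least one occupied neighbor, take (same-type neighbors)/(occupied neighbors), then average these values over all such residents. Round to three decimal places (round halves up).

0.539

Row 1: (1,3)S — no occupied neighbors · (1,5)N 0/2 · (1,6)S 1/2 · (1,7)S 2/2
Row 2: (2,1)N 0/1 · (2,2)S 1/2 · (2,4)N 1/2 · (2,5)S 0/3 · (2,7)S 2/2
Row 3: (3,2)S 1/1 · (3,4)N 3/3 · (3,5)N 2/3 · (3,6)N 1/3 · (3,7)S 2/3
Row 4: (4,3)S 0/1 · (4,4)N 1/2 · (4,6)S 1/2 · (4,7)S 2/2
Sum over 17 residents: 0/2 + 1/2 + 2/2 + 0/1 + 1/2 + 1/2 + 0/3 + 2/2 + 1/1 + 3/3 + 2/3 + 1/3 + 2/3 + 0/1 + 1/2 + 1/2 + 2/2 = 55/6; mean = 55/6 ÷ 17 = 55/102 = 0.539215… → 0.539.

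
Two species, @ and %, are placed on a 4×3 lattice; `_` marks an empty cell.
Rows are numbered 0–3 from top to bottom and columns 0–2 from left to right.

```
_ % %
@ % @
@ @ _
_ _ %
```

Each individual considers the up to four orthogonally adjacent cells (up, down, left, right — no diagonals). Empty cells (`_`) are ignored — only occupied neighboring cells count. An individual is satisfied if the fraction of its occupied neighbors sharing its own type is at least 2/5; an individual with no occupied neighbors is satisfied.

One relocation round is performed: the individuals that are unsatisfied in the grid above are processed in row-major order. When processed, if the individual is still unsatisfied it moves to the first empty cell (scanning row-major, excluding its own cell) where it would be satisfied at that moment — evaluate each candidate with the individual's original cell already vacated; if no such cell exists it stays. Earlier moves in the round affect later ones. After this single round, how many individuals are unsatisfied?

Initially unsatisfied (in order): (1,1), (1,2).
  (1,1) → (0,0).
  (1,2) → (1,1).
Resulting grid:
% % %
@ @ _
@ @ _
_ _ %
All satisfied now.

0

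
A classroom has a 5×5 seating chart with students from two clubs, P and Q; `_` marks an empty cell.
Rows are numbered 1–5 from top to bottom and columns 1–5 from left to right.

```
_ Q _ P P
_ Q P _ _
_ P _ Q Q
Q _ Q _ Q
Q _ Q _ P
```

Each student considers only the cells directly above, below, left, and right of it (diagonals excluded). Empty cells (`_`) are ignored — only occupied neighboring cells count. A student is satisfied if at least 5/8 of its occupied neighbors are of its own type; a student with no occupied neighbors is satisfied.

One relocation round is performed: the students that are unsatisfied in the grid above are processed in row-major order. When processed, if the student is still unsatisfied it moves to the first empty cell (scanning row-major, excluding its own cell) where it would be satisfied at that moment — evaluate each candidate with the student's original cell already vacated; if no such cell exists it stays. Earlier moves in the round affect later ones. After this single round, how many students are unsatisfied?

0

Initially unsatisfied (in order): (2,2), (2,3), (3,2), (4,5), (5,5).
  (2,2) → (1,1).
  (2,3): now satisfied by earlier moves; stays.
  (3,2): now satisfied by earlier moves; stays.
  (4,5) → (2,1).
  (5,5): now satisfied by earlier moves; stays.
Resulting grid:
Q Q _ P P
Q _ P _ _
_ P _ Q Q
Q _ Q _ _
Q _ Q _ P
All satisfied now.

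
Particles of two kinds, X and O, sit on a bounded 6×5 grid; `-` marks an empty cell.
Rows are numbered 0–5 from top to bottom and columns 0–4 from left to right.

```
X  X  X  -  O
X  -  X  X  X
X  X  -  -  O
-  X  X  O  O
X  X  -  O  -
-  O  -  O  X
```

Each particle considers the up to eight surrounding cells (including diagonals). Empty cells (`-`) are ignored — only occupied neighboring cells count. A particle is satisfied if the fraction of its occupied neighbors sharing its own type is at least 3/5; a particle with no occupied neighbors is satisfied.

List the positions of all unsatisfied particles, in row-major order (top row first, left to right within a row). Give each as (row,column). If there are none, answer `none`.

(0,4), (1,4), (2,4), (5,1), (5,3), (5,4)

(0,0)X 2/2 satisfied
(0,1)X 4/4 satisfied
(0,2)X 3/3 satisfied
(0,4)O 0/2 not
(1,0)X 4/4 satisfied
(1,2)X 4/4 satisfied
(1,3)X 3/5 satisfied
(1,4)X 1/3 not
(2,0)X 3/3 satisfied
(2,1)X 5/5 satisfied
(2,4)O 2/4 not
(3,1)X 5/5 satisfied
(3,2)X 3/5 satisfied
(3,3)O 3/4 satisfied
(3,4)O 3/3 satisfied
(4,0)X 2/3 satisfied
(4,1)X 3/4 satisfied
(4,3)O 3/5 satisfied
(5,1)O 0/2 not
(5,3)O 1/2 not
(5,4)X 0/2 not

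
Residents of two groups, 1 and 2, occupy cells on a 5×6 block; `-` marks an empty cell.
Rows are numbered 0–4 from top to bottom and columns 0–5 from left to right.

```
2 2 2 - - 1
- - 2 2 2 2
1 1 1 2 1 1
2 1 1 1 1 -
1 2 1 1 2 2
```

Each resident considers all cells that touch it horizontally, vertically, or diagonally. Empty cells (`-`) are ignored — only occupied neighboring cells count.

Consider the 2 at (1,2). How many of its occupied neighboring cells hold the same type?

Occupied neighbors of (1,2): (0,1)=2, (0,2)=2, (1,3)=2, (2,1)=1, (2,2)=1, (2,3)=2.
Same type (2): 4 of 6.

4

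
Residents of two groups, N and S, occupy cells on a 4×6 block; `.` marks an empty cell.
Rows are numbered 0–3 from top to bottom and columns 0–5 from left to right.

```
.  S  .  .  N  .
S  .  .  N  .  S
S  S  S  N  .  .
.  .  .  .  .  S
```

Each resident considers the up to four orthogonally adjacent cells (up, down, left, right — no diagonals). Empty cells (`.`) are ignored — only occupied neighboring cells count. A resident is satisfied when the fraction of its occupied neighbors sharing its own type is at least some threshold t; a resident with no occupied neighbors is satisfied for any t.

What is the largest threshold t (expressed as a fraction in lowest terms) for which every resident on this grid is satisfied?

1/2

Row 0: (0,1)S — no occupied neighbors · (0,4)N — no occupied neighbors
Row 1: (1,0)S 1/1 · (1,3)N 1/1 · (1,5)S — no occupied neighbors
Row 2: (2,0)S 2/2 · (2,1)S 2/2 · (2,2)S 1/2 · (2,3)N 1/2
Row 3: (3,5)S — no occupied neighbors
The smallest same-type fraction is 1/2 at (2,2), which reduces to 1/2. Any threshold above that leaves this resident unsatisfied.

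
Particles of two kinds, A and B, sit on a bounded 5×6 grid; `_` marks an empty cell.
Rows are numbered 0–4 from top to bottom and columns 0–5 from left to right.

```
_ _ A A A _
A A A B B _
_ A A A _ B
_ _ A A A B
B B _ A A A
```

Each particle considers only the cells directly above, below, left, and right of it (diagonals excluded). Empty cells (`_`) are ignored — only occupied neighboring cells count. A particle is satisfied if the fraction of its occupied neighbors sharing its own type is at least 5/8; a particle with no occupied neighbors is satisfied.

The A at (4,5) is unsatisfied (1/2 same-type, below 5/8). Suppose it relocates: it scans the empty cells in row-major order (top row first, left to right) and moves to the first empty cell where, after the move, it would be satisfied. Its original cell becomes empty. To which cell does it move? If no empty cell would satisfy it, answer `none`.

Vacating (4,5). Empty cells in order:
  (0,0): 1/1 same-type → satisfied — stop here.

(0,0)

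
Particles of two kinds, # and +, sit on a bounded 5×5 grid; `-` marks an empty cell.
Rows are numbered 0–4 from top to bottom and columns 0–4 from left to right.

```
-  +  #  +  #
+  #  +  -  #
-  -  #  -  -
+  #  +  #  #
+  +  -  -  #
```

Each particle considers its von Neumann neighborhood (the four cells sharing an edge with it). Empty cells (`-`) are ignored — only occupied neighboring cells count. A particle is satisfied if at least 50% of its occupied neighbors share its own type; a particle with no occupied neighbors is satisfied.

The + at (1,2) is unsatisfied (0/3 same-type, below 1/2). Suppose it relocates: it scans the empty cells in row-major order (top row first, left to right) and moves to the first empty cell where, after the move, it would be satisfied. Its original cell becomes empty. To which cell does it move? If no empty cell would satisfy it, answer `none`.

Vacating (1,2). Empty cells in order:
  (0,0): 2/2 same-type → satisfied — stop here.

(0,0)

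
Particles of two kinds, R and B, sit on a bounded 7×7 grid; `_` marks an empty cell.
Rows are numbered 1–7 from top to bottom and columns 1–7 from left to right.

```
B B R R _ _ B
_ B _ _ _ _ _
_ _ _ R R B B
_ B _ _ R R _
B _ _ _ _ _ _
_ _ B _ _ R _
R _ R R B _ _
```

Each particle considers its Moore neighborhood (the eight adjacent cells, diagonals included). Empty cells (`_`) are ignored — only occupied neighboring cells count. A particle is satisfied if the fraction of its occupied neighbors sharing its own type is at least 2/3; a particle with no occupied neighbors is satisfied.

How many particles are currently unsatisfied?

(1,1)B 2/2 ✓
(1,2)B 2/3 ✓
(1,3)R 1/3 ✗
(1,4)R 1/1 ✓
(1,7)B 0/0 ✓
(2,2)B 2/3 ✓
(3,4)R 2/2 ✓
(3,5)R 3/4 ✓
(3,6)B 1/4 ✗
(3,7)B 1/2 ✗
(4,2)B 1/1 ✓
(4,5)R 3/4 ✓
(4,6)R 2/4 ✗
(5,1)B 1/1 ✓
(6,3)B 0/2 ✗
(6,6)R 0/1 ✗
(7,1)R 0/0 ✓
(7,3)R 1/2 ✗
(7,4)R 1/3 ✗
(7,5)B 0/2 ✗
Unsatisfied: (1,3), (3,6), (3,7), (4,6), (6,3), (6,6), (7,3), (7,4), (7,5) — 9 in total.

9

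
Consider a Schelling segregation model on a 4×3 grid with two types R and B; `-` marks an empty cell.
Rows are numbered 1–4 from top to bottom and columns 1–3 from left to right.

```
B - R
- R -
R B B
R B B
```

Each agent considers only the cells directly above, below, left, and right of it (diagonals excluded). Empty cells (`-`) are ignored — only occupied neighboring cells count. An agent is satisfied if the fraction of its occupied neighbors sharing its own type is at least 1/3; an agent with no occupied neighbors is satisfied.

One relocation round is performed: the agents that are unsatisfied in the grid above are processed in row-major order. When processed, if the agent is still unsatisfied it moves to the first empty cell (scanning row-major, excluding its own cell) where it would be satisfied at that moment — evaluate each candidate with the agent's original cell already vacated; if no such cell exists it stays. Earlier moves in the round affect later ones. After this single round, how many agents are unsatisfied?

1

Initially unsatisfied (in order): (2,2).
  (2,2) → (1,2).
Resulting grid:
B R R
- - -
R B B
R B B
Unsatisfied now: (1,1).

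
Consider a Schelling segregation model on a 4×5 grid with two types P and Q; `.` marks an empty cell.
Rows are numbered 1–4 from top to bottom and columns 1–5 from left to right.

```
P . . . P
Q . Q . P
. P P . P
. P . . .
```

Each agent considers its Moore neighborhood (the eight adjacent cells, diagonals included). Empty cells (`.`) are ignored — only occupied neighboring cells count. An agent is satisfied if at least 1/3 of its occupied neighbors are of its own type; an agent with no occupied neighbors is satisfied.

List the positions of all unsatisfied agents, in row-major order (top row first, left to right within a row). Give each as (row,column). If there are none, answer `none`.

(1,1), (2,1), (2,3)

Row 1: (1,1)P 0/1 unhappy · (1,5)P 1/1 ok
Row 2: (2,1)Q 0/2 unhappy · (2,3)Q 0/2 unhappy · (2,5)P 2/2 ok
Row 3: (3,2)P 2/4 ok · (3,3)P 2/3 ok · (3,5)P 1/1 ok
Row 4: (4,2)P 2/2 ok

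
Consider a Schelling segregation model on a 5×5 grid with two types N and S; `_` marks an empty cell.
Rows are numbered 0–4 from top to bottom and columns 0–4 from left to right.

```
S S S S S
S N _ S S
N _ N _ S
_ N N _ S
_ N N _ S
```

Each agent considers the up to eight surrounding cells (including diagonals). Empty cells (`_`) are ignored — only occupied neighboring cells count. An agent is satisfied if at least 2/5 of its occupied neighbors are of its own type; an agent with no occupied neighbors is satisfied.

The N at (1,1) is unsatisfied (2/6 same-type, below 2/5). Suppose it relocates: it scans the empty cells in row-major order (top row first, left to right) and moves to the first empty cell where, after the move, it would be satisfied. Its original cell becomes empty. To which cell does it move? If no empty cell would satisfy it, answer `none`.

(2,1)

Vacating (1,1). Empty cells in order:
  (1,2): 1/5 same-type → still unsatisfied.
  (2,1): 4/5 same-type → satisfied — stop here.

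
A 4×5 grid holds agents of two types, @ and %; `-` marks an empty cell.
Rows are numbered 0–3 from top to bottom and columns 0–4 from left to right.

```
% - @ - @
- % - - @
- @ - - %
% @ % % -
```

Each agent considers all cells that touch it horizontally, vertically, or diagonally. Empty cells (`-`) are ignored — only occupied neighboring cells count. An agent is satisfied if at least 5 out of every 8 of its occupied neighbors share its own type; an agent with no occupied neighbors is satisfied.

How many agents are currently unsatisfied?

8

Row 0: (0,0)% 1/1 ok · (0,2)@ 0/1 unhappy · (0,4)@ 1/1 ok
Row 1: (1,1)% 1/3 unhappy · (1,4)@ 1/2 unhappy
Row 2: (2,1)@ 1/4 unhappy · (2,4)% 1/2 unhappy
Row 3: (3,0)% 0/2 unhappy · (3,1)@ 1/3 unhappy · (3,2)% 1/3 unhappy · (3,3)% 2/2 ok
Unsatisfied: (0,2), (1,1), (1,4), (2,1), (2,4), (3,0), (3,1), (3,2) — 8 in total.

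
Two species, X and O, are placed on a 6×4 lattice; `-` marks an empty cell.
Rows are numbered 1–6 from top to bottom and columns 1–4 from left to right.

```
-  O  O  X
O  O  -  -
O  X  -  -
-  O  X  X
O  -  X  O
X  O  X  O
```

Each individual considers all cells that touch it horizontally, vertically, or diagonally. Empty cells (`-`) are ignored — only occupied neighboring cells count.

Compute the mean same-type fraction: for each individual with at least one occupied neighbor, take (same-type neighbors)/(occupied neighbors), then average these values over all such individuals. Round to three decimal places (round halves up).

(1,2)O 3/3
(1,3)O 2/3
(1,4)X 0/1
(2,1)O 3/4
(2,2)O 4/5
(3,1)O 3/4
(3,2)X 1/5
(4,2)O 2/5
(4,3)X 3/5
(4,4)X 2/3
(5,1)O 2/3
(5,3)X 3/7
(5,4)O 1/5
(6,1)X 0/2
(6,2)O 1/4
(6,3)X 1/4
(6,4)O 1/3
Sum over 17 individuals: 3/3 + 2/3 + 0/1 + 3/4 + 4/5 + 3/4 + 1/5 + 2/5 + 3/5 + 2/3 + 2/3 + 3/7 + 1/5 + 0/2 + 1/4 + 1/4 + 1/3 = 836/105; mean = 836/105 ÷ 17 = 836/1785 = 0.468347… → 0.468.

0.468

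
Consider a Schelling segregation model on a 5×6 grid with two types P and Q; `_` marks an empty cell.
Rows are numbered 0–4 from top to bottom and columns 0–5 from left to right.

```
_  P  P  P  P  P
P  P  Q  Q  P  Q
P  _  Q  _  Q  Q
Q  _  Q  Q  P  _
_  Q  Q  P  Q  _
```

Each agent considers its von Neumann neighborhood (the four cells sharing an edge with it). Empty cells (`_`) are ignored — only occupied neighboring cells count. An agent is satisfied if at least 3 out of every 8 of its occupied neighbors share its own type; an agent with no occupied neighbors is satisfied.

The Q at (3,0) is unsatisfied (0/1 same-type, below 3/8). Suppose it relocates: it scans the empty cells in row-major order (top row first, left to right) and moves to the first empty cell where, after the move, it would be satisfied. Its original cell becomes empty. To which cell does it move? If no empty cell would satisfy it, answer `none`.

Vacating (3,0). Empty cells in order:
  (0,0): 0/2 same-type → still unsatisfied.
  (2,1): 1/3 same-type → still unsatisfied.
  (2,3): 4/4 same-type → satisfied — stop here.

(2,3)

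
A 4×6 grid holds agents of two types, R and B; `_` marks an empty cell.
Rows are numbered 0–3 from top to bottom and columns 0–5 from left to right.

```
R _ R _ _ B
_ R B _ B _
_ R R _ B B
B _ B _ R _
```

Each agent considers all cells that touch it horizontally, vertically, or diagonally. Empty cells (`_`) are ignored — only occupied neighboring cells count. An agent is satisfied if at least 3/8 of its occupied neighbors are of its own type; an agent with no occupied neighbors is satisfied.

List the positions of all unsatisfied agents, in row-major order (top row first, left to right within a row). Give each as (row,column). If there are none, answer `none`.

(1,2), (3,0), (3,2), (3,4)

Row 0: (0,0)R 1/1 ✓ · (0,2)R 1/2 ✓ · (0,5)B 1/1 ✓
Row 1: (1,1)R 4/5 ✓ · (1,2)B 0/4 ✗ · (1,4)B 3/3 ✓
Row 2: (2,1)R 2/5 ✓ · (2,2)R 2/4 ✓ · (2,4)B 2/3 ✓ · (2,5)B 2/3 ✓
Row 3: (3,0)B 0/1 ✗ · (3,2)B 0/2 ✗ · (3,4)R 0/2 ✗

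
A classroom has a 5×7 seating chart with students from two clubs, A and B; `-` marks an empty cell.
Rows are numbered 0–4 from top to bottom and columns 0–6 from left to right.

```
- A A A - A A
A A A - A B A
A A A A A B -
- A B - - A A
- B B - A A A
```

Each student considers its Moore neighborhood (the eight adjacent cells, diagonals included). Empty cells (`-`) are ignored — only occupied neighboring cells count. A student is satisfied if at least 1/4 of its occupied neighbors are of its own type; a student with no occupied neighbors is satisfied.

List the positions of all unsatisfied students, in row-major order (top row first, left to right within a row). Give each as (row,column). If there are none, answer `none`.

(1,5), (2,5)

(0,1)A 4/4 ✓
(0,2)A 4/4 ✓
(0,3)A 3/3 ✓
(0,5)A 3/4 ✓
(0,6)A 2/3 ✓
(1,0)A 4/4 ✓
(1,1)A 7/7 ✓
(1,2)A 7/7 ✓
(1,4)A 4/6 ✓
(1,5)B 1/6 ✗
(1,6)A 2/4 ✓
(2,0)A 4/4 ✓
(2,1)A 6/7 ✓
(2,2)A 5/6 ✓
(2,3)A 4/5 ✓
(2,4)A 3/5 ✓
(2,5)B 1/6 ✗
(3,1)A 3/6 ✓
(3,2)B 2/6 ✓
(3,5)A 5/6 ✓
(3,6)A 3/4 ✓
(4,1)B 2/3 ✓
(4,2)B 2/3 ✓
(4,4)A 2/2 ✓
(4,5)A 4/4 ✓
(4,6)A 3/3 ✓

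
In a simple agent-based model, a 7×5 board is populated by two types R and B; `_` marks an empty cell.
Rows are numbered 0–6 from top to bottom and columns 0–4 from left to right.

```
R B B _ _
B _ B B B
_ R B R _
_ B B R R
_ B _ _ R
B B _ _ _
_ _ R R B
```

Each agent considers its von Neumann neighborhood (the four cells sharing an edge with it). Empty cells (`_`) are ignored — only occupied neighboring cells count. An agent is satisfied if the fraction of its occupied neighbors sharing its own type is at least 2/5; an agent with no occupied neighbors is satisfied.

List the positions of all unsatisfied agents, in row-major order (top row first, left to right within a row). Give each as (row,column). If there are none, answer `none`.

Row 0: (0,0)R 0/2 not · (0,1)B 1/2 satisfied · (0,2)B 2/2 satisfied
Row 1: (1,0)B 0/1 not · (1,2)B 3/3 satisfied · (1,3)B 2/3 satisfied · (1,4)B 1/1 satisfied
Row 2: (2,1)R 0/2 not · (2,2)B 2/4 satisfied · (2,3)R 1/3 not
Row 3: (3,1)B 2/3 satisfied · (3,2)B 2/3 satisfied · (3,3)R 2/3 satisfied · (3,4)R 2/2 satisfied
Row 4: (4,1)B 2/2 satisfied · (4,4)R 1/1 satisfied
Row 5: (5,0)B 1/1 satisfied · (5,1)B 2/2 satisfied
Row 6: (6,2)R 1/1 satisfied · (6,3)R 1/2 satisfied · (6,4)B 0/1 not

(0,0), (1,0), (2,1), (2,3), (6,4)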